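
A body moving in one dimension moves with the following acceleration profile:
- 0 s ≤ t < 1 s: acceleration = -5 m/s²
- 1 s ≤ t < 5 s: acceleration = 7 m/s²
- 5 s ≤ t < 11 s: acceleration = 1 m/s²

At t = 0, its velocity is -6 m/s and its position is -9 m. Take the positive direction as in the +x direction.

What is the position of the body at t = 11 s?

114.5 m

On each constant-a segment, Δv = aΔt and Δx = v₀Δt + ½aΔt²; chain segment to segment.
0–1 s: v starts -6 m/s; Δx = -6·1 + ½·-5·1² = -8.5 m; v ends -11 m/s.
1–5 s: v starts -11 m/s; Δx = -11·4 + ½·7·4² = 12 m; v ends 17 m/s.
5–11 s: v starts 17 m/s; Δx = 17·6 + ½·1·6² = 120 m; v ends 23 m/s.
x(11) = -9 + Σ Δx = 114.5 m.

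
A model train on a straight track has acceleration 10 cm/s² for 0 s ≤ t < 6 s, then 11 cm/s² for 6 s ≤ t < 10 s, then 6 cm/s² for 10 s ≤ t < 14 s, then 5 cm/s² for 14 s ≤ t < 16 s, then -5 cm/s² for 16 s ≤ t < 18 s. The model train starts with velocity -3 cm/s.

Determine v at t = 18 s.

Δv equals the area under the a-t graph; then v = v₀ + Δv.
0–6 s: 10 × 6 = 60 cm/s
6–10 s: 11 × 4 = 44 cm/s
10–14 s: 6 × 4 = 24 cm/s
14–16 s: 5 × 2 = 10 cm/s
16–18 s: -5 × 2 = -10 cm/s
Δv = 128 cm/s, so v(18) = -3 + (128) = 125 cm/s.

125 cm/s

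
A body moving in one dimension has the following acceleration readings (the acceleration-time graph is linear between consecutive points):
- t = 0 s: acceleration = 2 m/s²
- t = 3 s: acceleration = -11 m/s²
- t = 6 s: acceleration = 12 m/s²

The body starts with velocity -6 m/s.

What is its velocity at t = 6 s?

Δv equals the area under the a-t graph; then v = v₀ + Δv.
0–3 s: ½(2 + -11)(3) = -13.5 m/s
3–6 s: ½(-11 + 12)(3) = 1.5 m/s
Δv = -12 m/s, so v(6) = -6 + (-12) = -18 m/s.

-18 m/s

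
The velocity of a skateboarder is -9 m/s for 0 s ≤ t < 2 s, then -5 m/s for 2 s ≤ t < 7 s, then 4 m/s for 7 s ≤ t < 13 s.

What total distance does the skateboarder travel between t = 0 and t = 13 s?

67 m

Distance (not displacement) is the total path length: add the absolute areas under v-t.
0–2 s: |-9| × 2 = 18 m
2–7 s: |-5| × 5 = 25 m
7–13 s: |4| × 6 = 24 m
Total distance = 67 m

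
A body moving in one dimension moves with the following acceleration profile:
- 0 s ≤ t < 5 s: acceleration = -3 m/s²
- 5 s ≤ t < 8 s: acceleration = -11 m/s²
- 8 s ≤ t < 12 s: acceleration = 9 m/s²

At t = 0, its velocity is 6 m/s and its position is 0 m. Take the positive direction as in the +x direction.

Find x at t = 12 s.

On each constant-a segment, Δv = aΔt and Δx = v₀Δt + ½aΔt²; chain segment to segment.
0–5 s: v starts 6 m/s; Δx = 6·5 + ½·-3·5² = -7.5 m; v ends -9 m/s.
5–8 s: v starts -9 m/s; Δx = -9·3 + ½·-11·3² = -76.5 m; v ends -42 m/s.
8–12 s: v starts -42 m/s; Δx = -42·4 + ½·9·4² = -96 m; v ends -6 m/s.
x(12) = 0 + Σ Δx = -180 m.

-180 m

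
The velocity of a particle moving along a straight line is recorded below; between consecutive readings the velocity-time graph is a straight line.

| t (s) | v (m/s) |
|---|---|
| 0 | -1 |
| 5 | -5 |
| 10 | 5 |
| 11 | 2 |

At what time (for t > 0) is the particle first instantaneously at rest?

v changes sign on 5–10 s (from -5 to 5); the graph is linear there, so v = 0 at t = 5 + (5)·(10 − 5)/(5 − -5) = 7.5 s.

t = 7.5 s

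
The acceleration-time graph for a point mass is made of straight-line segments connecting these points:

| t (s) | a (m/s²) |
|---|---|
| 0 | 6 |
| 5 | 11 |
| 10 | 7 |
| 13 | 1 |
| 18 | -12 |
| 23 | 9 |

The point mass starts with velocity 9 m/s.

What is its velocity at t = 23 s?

73.5 m/s

Δv equals the area under the a-t graph; then v = v₀ + Δv.
0–5 s: ½(6 + 11)(5) = 42.5 m/s
5–10 s: ½(11 + 7)(5) = 45 m/s
10–13 s: ½(7 + 1)(3) = 12 m/s
13–18 s: ½(1 + -12)(5) = -27.5 m/s
18–23 s: ½(-12 + 9)(5) = -7.5 m/s
Δv = 64.5 m/s, so v(23) = 9 + (64.5) = 73.5 m/s.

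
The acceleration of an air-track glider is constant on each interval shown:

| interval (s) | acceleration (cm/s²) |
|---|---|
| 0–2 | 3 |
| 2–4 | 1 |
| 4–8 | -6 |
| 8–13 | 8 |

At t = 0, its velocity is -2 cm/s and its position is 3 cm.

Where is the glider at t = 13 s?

On each constant-a segment, Δv = aΔt and Δx = v₀Δt + ½aΔt²; chain segment to segment.
0–2 s: v starts -2 cm/s; Δx = -2·2 + ½·3·2² = 2 cm; v ends 4 cm/s.
2–4 s: v starts 4 cm/s; Δx = 4·2 + ½·1·2² = 10 cm; v ends 6 cm/s.
4–8 s: v starts 6 cm/s; Δx = 6·4 + ½·-6·4² = -24 cm; v ends -18 cm/s.
8–13 s: v starts -18 cm/s; Δx = -18·5 + ½·8·5² = 10 cm; v ends 22 cm/s.
x(13) = 3 + Σ Δx = 1 cm.

1 cm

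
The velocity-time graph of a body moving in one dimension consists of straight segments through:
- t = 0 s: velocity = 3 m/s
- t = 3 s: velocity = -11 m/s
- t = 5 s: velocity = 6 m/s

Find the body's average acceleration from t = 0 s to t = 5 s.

Average acceleration = Δv/Δt = (6 − 3)/(5 − 0) = 0.6 m/s².

0.6 m/s²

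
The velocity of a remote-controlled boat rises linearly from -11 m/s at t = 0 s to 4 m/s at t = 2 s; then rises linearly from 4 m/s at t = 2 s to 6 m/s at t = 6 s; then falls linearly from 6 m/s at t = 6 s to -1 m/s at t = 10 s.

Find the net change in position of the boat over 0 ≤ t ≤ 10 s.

Net displacement equals the area under the velocity-time graph (areas below the axis count negative).
0–2 s: ½(-11 + 4)(2) = -7 m
2–6 s: ½(4 + 6)(4) = 20 m
6–10 s: ½(6 + -1)(4) = 10 m
Net displacement = 23 m

23 m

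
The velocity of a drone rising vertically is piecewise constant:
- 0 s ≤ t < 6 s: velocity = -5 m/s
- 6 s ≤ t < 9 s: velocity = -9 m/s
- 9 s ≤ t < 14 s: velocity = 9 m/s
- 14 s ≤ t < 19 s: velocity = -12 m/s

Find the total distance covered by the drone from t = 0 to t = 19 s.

162 m

Distance (not displacement) is the total path length: add the absolute areas under v-t.
0–6 s: |-5| × 6 = 30 m
6–9 s: |-9| × 3 = 27 m
9–14 s: |9| × 5 = 45 m
14–19 s: |-12| × 5 = 60 m
Total distance = 162 m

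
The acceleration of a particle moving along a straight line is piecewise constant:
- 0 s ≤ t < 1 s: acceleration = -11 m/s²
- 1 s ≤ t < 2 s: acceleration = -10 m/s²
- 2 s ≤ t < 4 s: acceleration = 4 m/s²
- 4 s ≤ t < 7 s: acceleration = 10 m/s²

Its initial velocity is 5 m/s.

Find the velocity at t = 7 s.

22 m/s

Δv equals the area under the a-t graph; then v = v₀ + Δv.
0–1 s: -11 × 1 = -11 m/s
1–2 s: -10 × 1 = -10 m/s
2–4 s: 4 × 2 = 8 m/s
4–7 s: 10 × 3 = 30 m/s
Δv = 17 m/s, so v(7) = 5 + (17) = 22 m/s.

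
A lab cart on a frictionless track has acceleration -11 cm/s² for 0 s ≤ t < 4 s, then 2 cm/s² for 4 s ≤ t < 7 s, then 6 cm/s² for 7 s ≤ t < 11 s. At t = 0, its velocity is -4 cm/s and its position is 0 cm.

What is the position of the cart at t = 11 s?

-359 cm

On each constant-a segment, Δv = aΔt and Δx = v₀Δt + ½aΔt²; chain segment to segment.
0–4 s: v starts -4 cm/s; Δx = -4·4 + ½·-11·4² = -104 cm; v ends -48 cm/s.
4–7 s: v starts -48 cm/s; Δx = -48·3 + ½·2·3² = -135 cm; v ends -42 cm/s.
7–11 s: v starts -42 cm/s; Δx = -42·4 + ½·6·4² = -120 cm; v ends -18 cm/s.
x(11) = 0 + Σ Δx = -359 cm.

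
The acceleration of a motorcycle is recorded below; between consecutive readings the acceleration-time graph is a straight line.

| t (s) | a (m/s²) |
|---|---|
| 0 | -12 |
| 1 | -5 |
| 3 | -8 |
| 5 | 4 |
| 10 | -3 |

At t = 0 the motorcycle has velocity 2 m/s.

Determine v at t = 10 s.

-21 m/s

Δv equals the area under the a-t graph; then v = v₀ + Δv.
0–1 s: ½(-12 + -5)(1) = -8.5 m/s
1–3 s: ½(-5 + -8)(2) = -13 m/s
3–5 s: ½(-8 + 4)(2) = -4 m/s
5–10 s: ½(4 + -3)(5) = 2.5 m/s
Δv = -23 m/s, so v(10) = 2 + (-23) = -21 m/s.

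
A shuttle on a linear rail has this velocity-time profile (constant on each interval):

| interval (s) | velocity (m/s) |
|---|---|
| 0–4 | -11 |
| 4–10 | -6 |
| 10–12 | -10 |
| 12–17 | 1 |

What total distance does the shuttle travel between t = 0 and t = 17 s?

105 m

Total distance travelled is ∫|v| dt — sum the magnitudes of each area piece.
0–4 s: |-11| × 4 = 44 m
4–10 s: |-6| × 6 = 36 m
10–12 s: |-10| × 2 = 20 m
12–17 s: |1| × 5 = 5 m
Total distance = 105 m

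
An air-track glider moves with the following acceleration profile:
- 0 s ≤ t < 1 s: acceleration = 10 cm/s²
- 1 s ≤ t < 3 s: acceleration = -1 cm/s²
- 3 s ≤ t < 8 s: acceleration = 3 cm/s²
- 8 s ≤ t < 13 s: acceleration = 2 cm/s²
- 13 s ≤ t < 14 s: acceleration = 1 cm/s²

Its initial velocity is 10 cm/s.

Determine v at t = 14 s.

Δv equals the area under the a-t graph; then v = v₀ + Δv.
0–1 s: 10 × 1 = 10 cm/s
1–3 s: -1 × 2 = -2 cm/s
3–8 s: 3 × 5 = 15 cm/s
8–13 s: 2 × 5 = 10 cm/s
13–14 s: 1 × 1 = 1 cm/s
Δv = 34 cm/s, so v(14) = 10 + (34) = 44 cm/s.

44 cm/s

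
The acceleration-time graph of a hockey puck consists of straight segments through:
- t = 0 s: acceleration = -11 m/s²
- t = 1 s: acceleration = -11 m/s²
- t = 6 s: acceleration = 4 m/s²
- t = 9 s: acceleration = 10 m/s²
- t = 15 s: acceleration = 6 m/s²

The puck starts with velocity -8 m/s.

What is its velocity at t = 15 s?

Δv equals the area under the a-t graph; then v = v₀ + Δv.
0–1 s: -11 × 1 = -11 m/s
1–6 s: ½(-11 + 4)(5) = -17.5 m/s
6–9 s: ½(4 + 10)(3) = 21 m/s
9–15 s: ½(10 + 6)(6) = 48 m/s
Δv = 40.5 m/s, so v(15) = -8 + (40.5) = 32.5 m/s.

32.5 m/s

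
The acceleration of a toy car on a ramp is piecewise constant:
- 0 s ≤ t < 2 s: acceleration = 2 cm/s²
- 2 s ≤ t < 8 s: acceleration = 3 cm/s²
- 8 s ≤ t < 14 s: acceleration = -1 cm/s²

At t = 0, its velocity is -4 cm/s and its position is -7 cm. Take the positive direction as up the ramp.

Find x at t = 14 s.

133 cm

On each constant-a segment, Δv = aΔt and Δx = v₀Δt + ½aΔt²; chain segment to segment.
0–2 s: v starts -4 cm/s; Δx = -4·2 + ½·2·2² = -4 cm; v ends 0 cm/s.
2–8 s: v starts 0 cm/s; Δx = 0·6 + ½·3·6² = 54 cm; v ends 18 cm/s.
8–14 s: v starts 18 cm/s; Δx = 18·6 + ½·-1·6² = 90 cm; v ends 12 cm/s.
x(14) = -7 + Σ Δx = 133 cm.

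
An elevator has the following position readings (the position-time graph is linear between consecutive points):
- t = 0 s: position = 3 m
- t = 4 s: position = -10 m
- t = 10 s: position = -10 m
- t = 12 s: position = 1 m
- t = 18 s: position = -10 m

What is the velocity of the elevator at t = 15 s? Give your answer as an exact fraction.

-11/6 m/s

Velocity is the slope of the x-t graph on 12–18 s: (-10 − 1)/(18 − 12) = -11/6 m/s.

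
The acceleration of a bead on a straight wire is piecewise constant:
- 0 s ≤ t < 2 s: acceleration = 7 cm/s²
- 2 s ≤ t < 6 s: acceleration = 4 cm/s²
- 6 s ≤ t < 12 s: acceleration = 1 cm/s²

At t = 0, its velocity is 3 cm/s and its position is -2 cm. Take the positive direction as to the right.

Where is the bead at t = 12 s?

334 cm

On each constant-a segment, Δv = aΔt and Δx = v₀Δt + ½aΔt²; chain segment to segment.
0–2 s: v starts 3 cm/s; Δx = 3·2 + ½·7·2² = 20 cm; v ends 17 cm/s.
2–6 s: v starts 17 cm/s; Δx = 17·4 + ½·4·4² = 100 cm; v ends 33 cm/s.
6–12 s: v starts 33 cm/s; Δx = 33·6 + ½·1·6² = 216 cm; v ends 39 cm/s.
x(12) = -2 + Σ Δx = 334 cm.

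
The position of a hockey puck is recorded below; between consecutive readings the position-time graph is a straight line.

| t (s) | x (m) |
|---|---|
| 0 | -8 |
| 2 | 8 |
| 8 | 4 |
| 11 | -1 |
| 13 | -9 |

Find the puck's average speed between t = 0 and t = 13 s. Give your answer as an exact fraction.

Average speed = (total path length)/(elapsed time); on a piecewise-linear x-t graph the path length is Σ|Δx|.
0–2 s: |Δx| = |8 − -8| = 16 m
2–8 s: |Δx| = |4 − 8| = 4 m
8–11 s: |Δx| = |-1 − 4| = 5 m
11–13 s: |Δx| = |-9 − -1| = 8 m
Total path = 33 m; average speed = 33/13 = 33/13 m/s.

33/13 m/s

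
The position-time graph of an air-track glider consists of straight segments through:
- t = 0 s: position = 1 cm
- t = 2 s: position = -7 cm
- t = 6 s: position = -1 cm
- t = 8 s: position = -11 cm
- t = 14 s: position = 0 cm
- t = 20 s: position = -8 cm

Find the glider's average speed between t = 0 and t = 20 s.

2.15 cm/s

Average speed = (total path length)/(elapsed time); on a piecewise-linear x-t graph the path length is Σ|Δx|.
0–2 s: |Δx| = |-7 − 1| = 8 cm
2–6 s: |Δx| = |-1 − -7| = 6 cm
6–8 s: |Δx| = |-11 − -1| = 10 cm
8–14 s: |Δx| = |0 − -11| = 11 cm
14–20 s: |Δx| = |-8 − 0| = 8 cm
Total path = 43 cm; average speed = 43/20 = 2.15 cm/s.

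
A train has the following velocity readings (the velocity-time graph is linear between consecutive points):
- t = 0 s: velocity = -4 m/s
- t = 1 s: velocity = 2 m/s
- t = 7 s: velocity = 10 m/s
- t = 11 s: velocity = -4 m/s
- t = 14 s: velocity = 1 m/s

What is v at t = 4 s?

6 m/s

On 1–7 s the graph is linear from 2 to 10 m/s: v(4) = 2 + (10 − 2)·(4 − 1)/(7 − 1) = 6 m/s.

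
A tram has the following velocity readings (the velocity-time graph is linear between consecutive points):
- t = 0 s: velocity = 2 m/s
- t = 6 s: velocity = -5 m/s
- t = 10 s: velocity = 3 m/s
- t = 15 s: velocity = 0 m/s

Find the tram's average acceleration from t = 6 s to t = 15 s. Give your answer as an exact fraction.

Average acceleration = Δv/Δt = (0 − -5)/(15 − 6) = 5/9 m/s².

5/9 m/s²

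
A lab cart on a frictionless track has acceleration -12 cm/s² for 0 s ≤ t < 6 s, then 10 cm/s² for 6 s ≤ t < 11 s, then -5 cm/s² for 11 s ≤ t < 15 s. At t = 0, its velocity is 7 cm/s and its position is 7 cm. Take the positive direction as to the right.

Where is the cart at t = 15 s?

On each constant-a segment, Δv = aΔt and Δx = v₀Δt + ½aΔt²; chain segment to segment.
0–6 s: v starts 7 cm/s; Δx = 7·6 + ½·-12·6² = -174 cm; v ends -65 cm/s.
6–11 s: v starts -65 cm/s; Δx = -65·5 + ½·10·5² = -200 cm; v ends -15 cm/s.
11–15 s: v starts -15 cm/s; Δx = -15·4 + ½·-5·4² = -100 cm; v ends -35 cm/s.
x(15) = 7 + Σ Δx = -467 cm.

-467 cm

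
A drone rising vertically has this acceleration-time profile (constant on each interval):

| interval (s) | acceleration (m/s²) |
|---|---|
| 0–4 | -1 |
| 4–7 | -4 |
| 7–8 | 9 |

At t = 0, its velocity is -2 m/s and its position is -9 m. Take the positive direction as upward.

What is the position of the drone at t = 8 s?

-74.5 m

On each constant-a segment, Δv = aΔt and Δx = v₀Δt + ½aΔt²; chain segment to segment.
0–4 s: v starts -2 m/s; Δx = -2·4 + ½·-1·4² = -16 m; v ends -6 m/s.
4–7 s: v starts -6 m/s; Δx = -6·3 + ½·-4·3² = -36 m; v ends -18 m/s.
7–8 s: v starts -18 m/s; Δx = -18·1 + ½·9·1² = -13.5 m; v ends -9 m/s.
x(8) = -9 + Σ Δx = -74.5 m.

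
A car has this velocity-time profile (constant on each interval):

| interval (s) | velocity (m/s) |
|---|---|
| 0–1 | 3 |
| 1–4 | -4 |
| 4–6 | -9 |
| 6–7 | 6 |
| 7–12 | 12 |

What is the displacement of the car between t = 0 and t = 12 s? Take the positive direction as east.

39 m

Net displacement equals the area under the velocity-time graph (areas below the axis count negative).
0–1 s: 3 × 1 = 3 m
1–4 s: -4 × 3 = -12 m
4–6 s: -9 × 2 = -18 m
6–7 s: 6 × 1 = 6 m
7–12 s: 12 × 5 = 60 m
Net displacement = 39 m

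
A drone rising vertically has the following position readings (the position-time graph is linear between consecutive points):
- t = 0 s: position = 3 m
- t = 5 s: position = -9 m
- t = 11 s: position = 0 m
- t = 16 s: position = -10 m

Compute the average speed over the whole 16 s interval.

1.9375 m/s

Average speed = (total path length)/(elapsed time); on a piecewise-linear x-t graph the path length is Σ|Δx|.
0–5 s: |Δx| = |-9 − 3| = 12 m
5–11 s: |Δx| = |0 − -9| = 9 m
11–16 s: |Δx| = |-10 − 0| = 10 m
Total path = 31 m; average speed = 31/16 = 1.9375 m/s.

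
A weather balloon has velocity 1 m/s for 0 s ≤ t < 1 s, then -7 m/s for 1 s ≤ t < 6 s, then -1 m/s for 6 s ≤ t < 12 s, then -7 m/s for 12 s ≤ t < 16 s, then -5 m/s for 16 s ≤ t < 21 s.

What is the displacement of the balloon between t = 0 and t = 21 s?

Displacement is the signed area under the v-t curve.
0–1 s: 1 × 1 = 1 m
1–6 s: -7 × 5 = -35 m
6–12 s: -1 × 6 = -6 m
12–16 s: -7 × 4 = -28 m
16–21 s: -5 × 5 = -25 m
Net displacement = -93 m

-93 m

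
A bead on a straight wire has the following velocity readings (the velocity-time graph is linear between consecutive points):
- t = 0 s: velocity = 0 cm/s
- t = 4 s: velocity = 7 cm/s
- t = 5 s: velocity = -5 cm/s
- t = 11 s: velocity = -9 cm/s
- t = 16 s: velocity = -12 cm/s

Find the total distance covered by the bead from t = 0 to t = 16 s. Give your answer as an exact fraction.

Distance (not displacement) is the total path length: add the absolute areas under v-t.
0–4 s: |½(0 + 7)(4)| = 14 cm
4–5 s: v = 0 at t = 55/12 s; triangle areas 49/24 + 25/24 = 37/12 cm
5–11 s: |½(-5 + -9)(6)| = 42 cm
11–16 s: |½(-9 + -12)(5)| = 52.5 cm
Total distance = 1339/12 cm

1339/12 cm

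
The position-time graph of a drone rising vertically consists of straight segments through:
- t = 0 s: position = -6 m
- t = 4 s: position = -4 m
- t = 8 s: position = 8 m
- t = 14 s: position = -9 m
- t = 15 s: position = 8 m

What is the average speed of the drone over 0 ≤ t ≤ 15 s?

Average speed = (total path length)/(elapsed time); on a piecewise-linear x-t graph the path length is Σ|Δx|.
0–4 s: |Δx| = |-4 − -6| = 2 m
4–8 s: |Δx| = |8 − -4| = 12 m
8–14 s: |Δx| = |-9 − 8| = 17 m
14–15 s: |Δx| = |8 − -9| = 17 m
Total path = 48 m; average speed = 48/15 = 3.2 m/s.

3.2 m/s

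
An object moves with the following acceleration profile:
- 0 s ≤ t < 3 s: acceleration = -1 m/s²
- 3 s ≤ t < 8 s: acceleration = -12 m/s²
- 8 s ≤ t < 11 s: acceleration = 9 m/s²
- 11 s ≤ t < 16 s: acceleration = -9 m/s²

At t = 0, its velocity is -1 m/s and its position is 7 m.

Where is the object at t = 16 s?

-619.5 m

On each constant-a segment, Δv = aΔt and Δx = v₀Δt + ½aΔt²; chain segment to segment.
0–3 s: v starts -1 m/s; Δx = -1·3 + ½·-1·3² = -7.5 m; v ends -4 m/s.
3–8 s: v starts -4 m/s; Δx = -4·5 + ½·-12·5² = -170 m; v ends -64 m/s.
8–11 s: v starts -64 m/s; Δx = -64·3 + ½·9·3² = -151.5 m; v ends -37 m/s.
11–16 s: v starts -37 m/s; Δx = -37·5 + ½·-9·5² = -297.5 m; v ends -82 m/s.
x(16) = 7 + Σ Δx = -619.5 m.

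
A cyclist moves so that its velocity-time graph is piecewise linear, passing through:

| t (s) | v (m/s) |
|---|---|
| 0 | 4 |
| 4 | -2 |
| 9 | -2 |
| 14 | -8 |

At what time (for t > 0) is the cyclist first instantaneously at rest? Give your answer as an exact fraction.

t = 8/3 s

v changes sign on 0–4 s (from 4 to -2); the graph is linear there, so v = 0 at t = 0 + (-4)·(4 − 0)/(-2 − 4) = 8/3 s.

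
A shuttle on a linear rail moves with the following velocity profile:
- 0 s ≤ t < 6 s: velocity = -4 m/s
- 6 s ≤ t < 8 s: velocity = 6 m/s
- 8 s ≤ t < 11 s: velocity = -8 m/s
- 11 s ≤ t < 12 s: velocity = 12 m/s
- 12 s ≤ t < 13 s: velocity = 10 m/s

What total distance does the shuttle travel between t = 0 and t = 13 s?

82 m

Total distance travelled is ∫|v| dt — sum the magnitudes of each area piece.
0–6 s: |-4| × 6 = 24 m
6–8 s: |6| × 2 = 12 m
8–11 s: |-8| × 3 = 24 m
11–12 s: |12| × 1 = 12 m
12–13 s: |10| × 1 = 10 m
Total distance = 82 m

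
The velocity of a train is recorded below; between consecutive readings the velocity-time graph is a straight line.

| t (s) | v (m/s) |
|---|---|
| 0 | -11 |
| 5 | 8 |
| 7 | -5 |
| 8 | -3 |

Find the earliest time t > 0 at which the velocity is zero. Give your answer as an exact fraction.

t = 55/19 s

v changes sign on 0–5 s (from -11 to 8); the graph is linear there, so v = 0 at t = 0 + (11)·(5 − 0)/(8 − -11) = 55/19 s.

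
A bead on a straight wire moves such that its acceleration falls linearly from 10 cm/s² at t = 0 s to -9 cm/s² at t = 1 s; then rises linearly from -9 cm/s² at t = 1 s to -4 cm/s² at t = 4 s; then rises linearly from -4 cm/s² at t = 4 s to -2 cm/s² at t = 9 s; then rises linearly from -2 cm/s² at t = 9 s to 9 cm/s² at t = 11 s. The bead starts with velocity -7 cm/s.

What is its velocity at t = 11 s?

-34 cm/s

Δv equals the area under the a-t graph; then v = v₀ + Δv.
0–1 s: ½(10 + -9)(1) = 0.5 cm/s
1–4 s: ½(-9 + -4)(3) = -19.5 cm/s
4–9 s: ½(-4 + -2)(5) = -15 cm/s
9–11 s: ½(-2 + 9)(2) = 7 cm/s
Δv = -27 cm/s, so v(11) = -7 + (-27) = -34 cm/s.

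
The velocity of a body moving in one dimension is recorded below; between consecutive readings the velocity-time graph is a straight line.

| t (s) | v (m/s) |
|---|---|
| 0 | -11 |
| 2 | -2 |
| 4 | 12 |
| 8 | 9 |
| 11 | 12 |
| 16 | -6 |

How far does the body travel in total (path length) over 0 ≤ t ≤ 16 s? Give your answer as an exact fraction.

1709/14 m

Distance (not displacement) is the total path length: add the absolute areas under v-t.
0–2 s: |½(-11 + -2)(2)| = 13 m
2–4 s: v = 0 at t = 16/7 s; triangle areas 2/7 + 72/7 = 74/7 m
4–8 s: |½(12 + 9)(4)| = 42 m
8–11 s: |½(9 + 12)(3)| = 31.5 m
11–16 s: v = 0 at t = 43/3 s; triangle areas 20 + 5 = 25 m
Total distance = 1709/14 m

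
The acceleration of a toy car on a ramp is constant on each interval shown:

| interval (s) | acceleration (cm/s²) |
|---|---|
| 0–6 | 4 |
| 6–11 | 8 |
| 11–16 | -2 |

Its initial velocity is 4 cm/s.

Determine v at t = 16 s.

58 cm/s

Δv equals the area under the a-t graph; then v = v₀ + Δv.
0–6 s: 4 × 6 = 24 cm/s
6–11 s: 8 × 5 = 40 cm/s
11–16 s: -2 × 5 = -10 cm/s
Δv = 54 cm/s, so v(16) = 4 + (54) = 58 cm/s.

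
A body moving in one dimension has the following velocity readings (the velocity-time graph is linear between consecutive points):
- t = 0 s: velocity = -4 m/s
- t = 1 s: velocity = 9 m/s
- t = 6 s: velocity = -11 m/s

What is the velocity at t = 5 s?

-7 m/s

On 1–6 s the graph is linear from 9 to -11 m/s: v(5) = 9 + (-11 − 9)·(5 − 1)/(6 − 1) = -7 m/s.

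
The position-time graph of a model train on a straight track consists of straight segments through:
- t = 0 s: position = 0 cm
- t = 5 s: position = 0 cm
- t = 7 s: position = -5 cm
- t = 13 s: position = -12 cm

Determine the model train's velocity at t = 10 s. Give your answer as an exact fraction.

-7/6 cm/s

Velocity is the slope of the x-t graph on 7–13 s: (-12 − -5)/(13 − 7) = -7/6 cm/s.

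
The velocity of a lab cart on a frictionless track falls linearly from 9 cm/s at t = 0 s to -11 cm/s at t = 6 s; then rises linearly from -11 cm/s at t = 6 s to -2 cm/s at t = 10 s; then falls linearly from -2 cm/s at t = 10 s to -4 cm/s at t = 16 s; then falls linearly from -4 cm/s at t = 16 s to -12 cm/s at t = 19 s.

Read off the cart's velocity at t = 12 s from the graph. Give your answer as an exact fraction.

On 10–16 s the graph is linear from -2 to -4 cm/s: v(12) = -2 + (-4 − -2)·(12 − 10)/(16 − 10) = -8/3 cm/s.

-8/3 cm/s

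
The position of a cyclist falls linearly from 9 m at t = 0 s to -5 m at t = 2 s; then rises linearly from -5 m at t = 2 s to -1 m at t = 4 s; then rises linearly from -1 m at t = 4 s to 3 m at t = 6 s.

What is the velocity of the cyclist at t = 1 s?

-7 m/s

Velocity is the slope of the x-t graph on 0–2 s: (-5 − 9)/(2 − 0) = -7 m/s.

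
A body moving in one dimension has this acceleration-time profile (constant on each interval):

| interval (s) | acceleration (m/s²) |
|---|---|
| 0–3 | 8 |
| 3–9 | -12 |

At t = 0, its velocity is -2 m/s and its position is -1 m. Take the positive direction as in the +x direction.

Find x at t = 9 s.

On each constant-a segment, Δv = aΔt and Δx = v₀Δt + ½aΔt²; chain segment to segment.
0–3 s: v starts -2 m/s; Δx = -2·3 + ½·8·3² = 30 m; v ends 22 m/s.
3–9 s: v starts 22 m/s; Δx = 22·6 + ½·-12·6² = -84 m; v ends -50 m/s.
x(9) = -1 + Σ Δx = -55 m.

-55 m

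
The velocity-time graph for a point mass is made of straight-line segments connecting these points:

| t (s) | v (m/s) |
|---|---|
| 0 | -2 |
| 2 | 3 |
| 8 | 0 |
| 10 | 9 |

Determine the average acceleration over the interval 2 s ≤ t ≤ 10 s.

0.75 m/s²

Average acceleration = Δv/Δt = (9 − 3)/(10 − 2) = 0.75 m/s².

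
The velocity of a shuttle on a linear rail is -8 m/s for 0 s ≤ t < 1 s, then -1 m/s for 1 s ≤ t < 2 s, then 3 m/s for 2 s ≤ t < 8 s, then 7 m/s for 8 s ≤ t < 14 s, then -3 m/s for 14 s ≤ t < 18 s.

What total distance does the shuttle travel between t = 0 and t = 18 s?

Distance (not displacement) is the total path length: add the absolute areas under v-t.
0–1 s: |-8| × 1 = 8 m
1–2 s: |-1| × 1 = 1 m
2–8 s: |3| × 6 = 18 m
8–14 s: |7| × 6 = 42 m
14–18 s: |-3| × 4 = 12 m
Total distance = 81 m

81 m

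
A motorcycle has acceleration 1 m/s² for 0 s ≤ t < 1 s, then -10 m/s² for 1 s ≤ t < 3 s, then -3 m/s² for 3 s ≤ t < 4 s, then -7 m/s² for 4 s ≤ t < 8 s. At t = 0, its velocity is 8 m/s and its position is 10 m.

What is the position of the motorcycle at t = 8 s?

On each constant-a segment, Δv = aΔt and Δx = v₀Δt + ½aΔt²; chain segment to segment.
0–1 s: v starts 8 m/s; Δx = 8·1 + ½·1·1² = 8.5 m; v ends 9 m/s.
1–3 s: v starts 9 m/s; Δx = 9·2 + ½·-10·2² = -2 m; v ends -11 m/s.
3–4 s: v starts -11 m/s; Δx = -11·1 + ½·-3·1² = -12.5 m; v ends -14 m/s.
4–8 s: v starts -14 m/s; Δx = -14·4 + ½·-7·4² = -112 m; v ends -42 m/s.
x(8) = 10 + Σ Δx = -108 m.

-108 m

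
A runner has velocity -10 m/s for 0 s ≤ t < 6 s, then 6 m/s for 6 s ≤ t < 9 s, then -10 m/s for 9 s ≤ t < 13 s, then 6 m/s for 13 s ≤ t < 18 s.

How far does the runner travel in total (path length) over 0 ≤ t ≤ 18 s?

Distance (not displacement) is the total path length: add the absolute areas under v-t.
0–6 s: |-10| × 6 = 60 m
6–9 s: |6| × 3 = 18 m
9–13 s: |-10| × 4 = 40 m
13–18 s: |6| × 5 = 30 m
Total distance = 148 m

148 m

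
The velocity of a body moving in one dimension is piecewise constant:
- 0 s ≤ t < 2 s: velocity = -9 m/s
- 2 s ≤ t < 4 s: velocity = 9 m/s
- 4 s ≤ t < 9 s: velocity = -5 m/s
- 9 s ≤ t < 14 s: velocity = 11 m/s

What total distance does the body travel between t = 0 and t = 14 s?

116 m

Distance (not displacement) is the total path length: add the absolute areas under v-t.
0–2 s: |-9| × 2 = 18 m
2–4 s: |9| × 2 = 18 m
4–9 s: |-5| × 5 = 25 m
9–14 s: |11| × 5 = 55 m
Total distance = 116 m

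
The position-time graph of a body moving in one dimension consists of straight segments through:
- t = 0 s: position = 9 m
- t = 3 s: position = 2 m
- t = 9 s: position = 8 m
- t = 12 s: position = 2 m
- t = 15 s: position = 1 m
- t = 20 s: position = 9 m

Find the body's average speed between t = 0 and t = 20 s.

1.4 m/s

Average speed = (total path length)/(elapsed time); on a piecewise-linear x-t graph the path length is Σ|Δx|.
0–3 s: |Δx| = |2 − 9| = 7 m
3–9 s: |Δx| = |8 − 2| = 6 m
9–12 s: |Δx| = |2 − 8| = 6 m
12–15 s: |Δx| = |1 − 2| = 1 m
15–20 s: |Δx| = |9 − 1| = 8 m
Total path = 28 m; average speed = 28/20 = 1.4 m/s.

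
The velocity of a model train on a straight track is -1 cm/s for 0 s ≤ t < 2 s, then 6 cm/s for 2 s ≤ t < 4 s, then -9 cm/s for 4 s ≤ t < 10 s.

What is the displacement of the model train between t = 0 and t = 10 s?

-44 cm

Net displacement equals the area under the velocity-time graph (areas below the axis count negative).
0–2 s: -1 × 2 = -2 cm
2–4 s: 6 × 2 = 12 cm
4–10 s: -9 × 6 = -54 cm
Net displacement = -44 cm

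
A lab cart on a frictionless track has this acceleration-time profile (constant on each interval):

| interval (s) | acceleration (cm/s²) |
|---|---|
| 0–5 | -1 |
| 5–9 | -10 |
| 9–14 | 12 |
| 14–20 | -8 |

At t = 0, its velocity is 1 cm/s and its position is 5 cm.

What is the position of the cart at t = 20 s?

-216.5 cm

On each constant-a segment, Δv = aΔt and Δx = v₀Δt + ½aΔt²; chain segment to segment.
0–5 s: v starts 1 cm/s; Δx = 1·5 + ½·-1·5² = -7.5 cm; v ends -4 cm/s.
5–9 s: v starts -4 cm/s; Δx = -4·4 + ½·-10·4² = -96 cm; v ends -44 cm/s.
9–14 s: v starts -44 cm/s; Δx = -44·5 + ½·12·5² = -70 cm; v ends 16 cm/s.
14–20 s: v starts 16 cm/s; Δx = 16·6 + ½·-8·6² = -48 cm; v ends -32 cm/s.
x(20) = 5 + Σ Δx = -216.5 cm.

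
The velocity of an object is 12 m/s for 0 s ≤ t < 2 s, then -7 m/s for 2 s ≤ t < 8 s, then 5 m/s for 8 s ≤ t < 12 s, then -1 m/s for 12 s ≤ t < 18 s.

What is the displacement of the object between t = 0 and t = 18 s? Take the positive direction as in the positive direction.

Displacement is the signed area under the v-t curve.
0–2 s: 12 × 2 = 24 m
2–8 s: -7 × 6 = -42 m
8–12 s: 5 × 4 = 20 m
12–18 s: -1 × 6 = -6 m
Net displacement = -4 m

-4 m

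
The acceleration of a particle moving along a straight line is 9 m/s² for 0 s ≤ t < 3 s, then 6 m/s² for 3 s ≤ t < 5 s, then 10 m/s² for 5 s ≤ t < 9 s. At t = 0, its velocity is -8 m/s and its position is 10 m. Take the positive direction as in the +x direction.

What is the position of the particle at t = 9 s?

On each constant-a segment, Δv = aΔt and Δx = v₀Δt + ½aΔt²; chain segment to segment.
0–3 s: v starts -8 m/s; Δx = -8·3 + ½·9·3² = 16.5 m; v ends 19 m/s.
3–5 s: v starts 19 m/s; Δx = 19·2 + ½·6·2² = 50 m; v ends 31 m/s.
5–9 s: v starts 31 m/s; Δx = 31·4 + ½·10·4² = 204 m; v ends 71 m/s.
x(9) = 10 + Σ Δx = 280.5 m.

280.5 m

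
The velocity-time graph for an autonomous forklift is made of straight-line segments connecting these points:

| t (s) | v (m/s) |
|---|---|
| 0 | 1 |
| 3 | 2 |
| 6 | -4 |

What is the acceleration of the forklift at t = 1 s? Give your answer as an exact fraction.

1/3 m/s²

Acceleration is the slope of the v-t graph on 0–3 s: (2 − 1)/(3 − 0) = 1/3 m/s².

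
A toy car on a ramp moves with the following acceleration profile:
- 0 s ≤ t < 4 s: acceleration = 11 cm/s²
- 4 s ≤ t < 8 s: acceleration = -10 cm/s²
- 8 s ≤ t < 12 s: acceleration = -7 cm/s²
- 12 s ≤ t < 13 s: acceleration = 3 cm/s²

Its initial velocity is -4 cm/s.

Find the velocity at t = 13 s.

-25 cm/s

Δv equals the area under the a-t graph; then v = v₀ + Δv.
0–4 s: 11 × 4 = 44 cm/s
4–8 s: -10 × 4 = -40 cm/s
8–12 s: -7 × 4 = -28 cm/s
12–13 s: 3 × 1 = 3 cm/s
Δv = -21 cm/s, so v(13) = -4 + (-21) = -25 cm/s.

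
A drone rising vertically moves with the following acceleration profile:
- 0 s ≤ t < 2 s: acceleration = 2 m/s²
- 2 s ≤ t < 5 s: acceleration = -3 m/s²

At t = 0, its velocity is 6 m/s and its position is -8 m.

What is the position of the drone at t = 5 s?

24.5 m

On each constant-a segment, Δv = aΔt and Δx = v₀Δt + ½aΔt²; chain segment to segment.
0–2 s: v starts 6 m/s; Δx = 6·2 + ½·2·2² = 16 m; v ends 10 m/s.
2–5 s: v starts 10 m/s; Δx = 10·3 + ½·-3·3² = 16.5 m; v ends 1 m/s.
x(5) = -8 + Σ Δx = 24.5 m.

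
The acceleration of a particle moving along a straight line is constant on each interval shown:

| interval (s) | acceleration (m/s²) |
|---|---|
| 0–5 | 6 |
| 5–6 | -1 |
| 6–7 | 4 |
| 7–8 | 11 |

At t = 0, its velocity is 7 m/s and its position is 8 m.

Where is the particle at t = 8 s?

238 m

On each constant-a segment, Δv = aΔt and Δx = v₀Δt + ½aΔt²; chain segment to segment.
0–5 s: v starts 7 m/s; Δx = 7·5 + ½·6·5² = 110 m; v ends 37 m/s.
5–6 s: v starts 37 m/s; Δx = 37·1 + ½·-1·1² = 36.5 m; v ends 36 m/s.
6–7 s: v starts 36 m/s; Δx = 36·1 + ½·4·1² = 38 m; v ends 40 m/s.
7–8 s: v starts 40 m/s; Δx = 40·1 + ½·11·1² = 45.5 m; v ends 51 m/s.
x(8) = 8 + Σ Δx = 238 m.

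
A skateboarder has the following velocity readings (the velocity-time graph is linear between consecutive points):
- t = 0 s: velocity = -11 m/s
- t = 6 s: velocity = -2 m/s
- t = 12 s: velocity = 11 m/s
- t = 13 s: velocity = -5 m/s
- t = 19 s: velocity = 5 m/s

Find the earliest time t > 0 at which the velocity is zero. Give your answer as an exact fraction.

t = 90/13 s

v changes sign on 6–12 s (from -2 to 11); the graph is linear there, so v = 0 at t = 6 + (2)·(12 − 6)/(11 − -2) = 90/13 s.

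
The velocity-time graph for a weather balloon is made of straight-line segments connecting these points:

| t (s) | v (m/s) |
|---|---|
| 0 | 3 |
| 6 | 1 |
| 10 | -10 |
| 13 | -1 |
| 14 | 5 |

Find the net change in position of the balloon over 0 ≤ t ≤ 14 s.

Net displacement equals the area under the velocity-time graph (areas below the axis count negative).
0–6 s: ½(3 + 1)(6) = 12 m
6–10 s: ½(1 + -10)(4) = -18 m
10–13 s: ½(-10 + -1)(3) = -16.5 m
13–14 s: ½(-1 + 5)(1) = 2 m
Net displacement = -20.5 m

-20.5 m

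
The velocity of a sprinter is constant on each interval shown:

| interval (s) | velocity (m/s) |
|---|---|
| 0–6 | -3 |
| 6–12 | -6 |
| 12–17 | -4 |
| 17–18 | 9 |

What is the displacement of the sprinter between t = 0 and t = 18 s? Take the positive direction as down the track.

Displacement is the signed area under the v-t curve.
0–6 s: -3 × 6 = -18 m
6–12 s: -6 × 6 = -36 m
12–17 s: -4 × 5 = -20 m
17–18 s: 9 × 1 = 9 m
Net displacement = -65 m

-65 m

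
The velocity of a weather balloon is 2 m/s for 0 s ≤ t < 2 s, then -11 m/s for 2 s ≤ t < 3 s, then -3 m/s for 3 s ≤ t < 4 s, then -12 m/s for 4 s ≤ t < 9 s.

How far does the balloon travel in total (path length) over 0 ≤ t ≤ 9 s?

78 m

Distance (not displacement) is the total path length: add the absolute areas under v-t.
0–2 s: |2| × 2 = 4 m
2–3 s: |-11| × 1 = 11 m
3–4 s: |-3| × 1 = 3 m
4–9 s: |-12| × 5 = 60 m
Total distance = 78 m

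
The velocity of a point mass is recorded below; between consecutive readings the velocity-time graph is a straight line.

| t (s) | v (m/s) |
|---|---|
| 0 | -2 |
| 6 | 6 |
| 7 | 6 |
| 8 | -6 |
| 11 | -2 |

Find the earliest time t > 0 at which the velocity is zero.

t = 1.5 s

v changes sign on 0–6 s (from -2 to 6); the graph is linear there, so v = 0 at t = 0 + (2)·(6 − 0)/(6 − -2) = 1.5 s.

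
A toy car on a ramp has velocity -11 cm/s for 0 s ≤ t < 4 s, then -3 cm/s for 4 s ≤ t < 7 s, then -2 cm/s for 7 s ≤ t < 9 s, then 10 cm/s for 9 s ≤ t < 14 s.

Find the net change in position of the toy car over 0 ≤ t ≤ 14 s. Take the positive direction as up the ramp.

-7 cm

Displacement is the signed area under the v-t curve.
0–4 s: -11 × 4 = -44 cm
4–7 s: -3 × 3 = -9 cm
7–9 s: -2 × 2 = -4 cm
9–14 s: 10 × 5 = 50 cm
Net displacement = -7 cm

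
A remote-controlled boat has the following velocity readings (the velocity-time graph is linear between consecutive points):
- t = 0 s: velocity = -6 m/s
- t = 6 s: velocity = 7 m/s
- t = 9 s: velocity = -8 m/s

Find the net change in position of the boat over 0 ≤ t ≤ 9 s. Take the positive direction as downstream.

Net displacement equals the area under the velocity-time graph (areas below the axis count negative).
0–6 s: ½(-6 + 7)(6) = 3 m
6–9 s: ½(7 + -8)(3) = -1.5 m
Net displacement = 1.5 m

1.5 m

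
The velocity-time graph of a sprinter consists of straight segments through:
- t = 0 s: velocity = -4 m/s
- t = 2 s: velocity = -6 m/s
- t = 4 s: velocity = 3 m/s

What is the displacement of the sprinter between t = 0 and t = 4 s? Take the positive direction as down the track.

-13 m

Net displacement equals the area under the velocity-time graph (areas below the axis count negative).
0–2 s: ½(-4 + -6)(2) = -10 m
2–4 s: ½(-6 + 3)(2) = -3 m
Net displacement = -13 m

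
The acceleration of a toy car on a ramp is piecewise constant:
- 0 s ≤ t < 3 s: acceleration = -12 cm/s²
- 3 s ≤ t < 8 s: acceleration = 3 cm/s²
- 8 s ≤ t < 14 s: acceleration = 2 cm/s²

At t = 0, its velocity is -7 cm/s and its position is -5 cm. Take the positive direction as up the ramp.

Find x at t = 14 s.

-389.5 cm

On each constant-a segment, Δv = aΔt and Δx = v₀Δt + ½aΔt²; chain segment to segment.
0–3 s: v starts -7 cm/s; Δx = -7·3 + ½·-12·3² = -75 cm; v ends -43 cm/s.
3–8 s: v starts -43 cm/s; Δx = -43·5 + ½·3·5² = -177.5 cm; v ends -28 cm/s.
8–14 s: v starts -28 cm/s; Δx = -28·6 + ½·2·6² = -132 cm; v ends -16 cm/s.
x(14) = -5 + Σ Δx = -389.5 cm.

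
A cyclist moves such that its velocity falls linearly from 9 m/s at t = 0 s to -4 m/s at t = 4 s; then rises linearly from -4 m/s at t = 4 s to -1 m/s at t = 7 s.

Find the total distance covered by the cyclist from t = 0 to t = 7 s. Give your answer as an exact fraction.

583/26 m

Total distance travelled is ∫|v| dt — sum the magnitudes of each area piece.
0–4 s: v = 0 at t = 36/13 s; triangle areas 162/13 + 32/13 = 194/13 m
4–7 s: |½(-4 + -1)(3)| = 7.5 m
Total distance = 583/26 m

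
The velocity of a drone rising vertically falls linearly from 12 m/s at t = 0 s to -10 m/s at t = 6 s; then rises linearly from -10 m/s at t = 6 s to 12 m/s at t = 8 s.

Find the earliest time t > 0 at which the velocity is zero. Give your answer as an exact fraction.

v changes sign on 0–6 s (from 12 to -10); the graph is linear there, so v = 0 at t = 0 + (-12)·(6 − 0)/(-10 − 12) = 36/11 s.

t = 36/11 s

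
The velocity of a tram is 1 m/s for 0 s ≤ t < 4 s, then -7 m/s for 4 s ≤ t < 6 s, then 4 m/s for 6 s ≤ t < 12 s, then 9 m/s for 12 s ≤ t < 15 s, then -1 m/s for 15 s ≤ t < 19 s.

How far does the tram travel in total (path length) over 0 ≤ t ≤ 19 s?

Total distance travelled is ∫|v| dt — sum the magnitudes of each area piece.
0–4 s: |1| × 4 = 4 m
4–6 s: |-7| × 2 = 14 m
6–12 s: |4| × 6 = 24 m
12–15 s: |9| × 3 = 27 m
15–19 s: |-1| × 4 = 4 m
Total distance = 73 m

73 m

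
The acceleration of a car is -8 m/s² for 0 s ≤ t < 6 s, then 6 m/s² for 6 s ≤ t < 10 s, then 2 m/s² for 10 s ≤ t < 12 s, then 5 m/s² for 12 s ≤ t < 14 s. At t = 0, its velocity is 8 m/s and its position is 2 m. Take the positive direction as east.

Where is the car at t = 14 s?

-248 m

On each constant-a segment, Δv = aΔt and Δx = v₀Δt + ½aΔt²; chain segment to segment.
0–6 s: v starts 8 m/s; Δx = 8·6 + ½·-8·6² = -96 m; v ends -40 m/s.
6–10 s: v starts -40 m/s; Δx = -40·4 + ½·6·4² = -112 m; v ends -16 m/s.
10–12 s: v starts -16 m/s; Δx = -16·2 + ½·2·2² = -28 m; v ends -12 m/s.
12–14 s: v starts -12 m/s; Δx = -12·2 + ½·5·2² = -14 m; v ends -2 m/s.
x(14) = 2 + Σ Δx = -248 m.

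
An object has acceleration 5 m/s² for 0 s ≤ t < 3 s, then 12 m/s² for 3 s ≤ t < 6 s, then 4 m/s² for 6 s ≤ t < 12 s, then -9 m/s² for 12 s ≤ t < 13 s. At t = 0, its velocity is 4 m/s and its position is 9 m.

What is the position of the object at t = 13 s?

On each constant-a segment, Δv = aΔt and Δx = v₀Δt + ½aΔt²; chain segment to segment.
0–3 s: v starts 4 m/s; Δx = 4·3 + ½·5·3² = 34.5 m; v ends 19 m/s.
3–6 s: v starts 19 m/s; Δx = 19·3 + ½·12·3² = 111 m; v ends 55 m/s.
6–12 s: v starts 55 m/s; Δx = 55·6 + ½·4·6² = 402 m; v ends 79 m/s.
12–13 s: v starts 79 m/s; Δx = 79·1 + ½·-9·1² = 74.5 m; v ends 70 m/s.
x(13) = 9 + Σ Δx = 631 m.

631 m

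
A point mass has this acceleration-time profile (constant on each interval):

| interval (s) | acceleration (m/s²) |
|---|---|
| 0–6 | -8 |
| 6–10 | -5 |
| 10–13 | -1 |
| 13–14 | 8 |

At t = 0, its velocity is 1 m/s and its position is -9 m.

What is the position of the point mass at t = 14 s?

-646.5 m

On each constant-a segment, Δv = aΔt and Δx = v₀Δt + ½aΔt²; chain segment to segment.
0–6 s: v starts 1 m/s; Δx = 1·6 + ½·-8·6² = -138 m; v ends -47 m/s.
6–10 s: v starts -47 m/s; Δx = -47·4 + ½·-5·4² = -228 m; v ends -67 m/s.
10–13 s: v starts -67 m/s; Δx = -67·3 + ½·-1·3² = -205.5 m; v ends -70 m/s.
13–14 s: v starts -70 m/s; Δx = -70·1 + ½·8·1² = -66 m; v ends -62 m/s.
x(14) = -9 + Σ Δx = -646.5 m.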